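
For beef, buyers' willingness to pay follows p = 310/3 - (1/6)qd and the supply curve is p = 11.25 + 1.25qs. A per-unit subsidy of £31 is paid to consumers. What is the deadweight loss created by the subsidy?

Pre-subsidy: 310/3 - (1/6)q = 11.25 + 1.25q gives q* = 65 and p* = 92.5.
With the rebate, buyers effectively pay pb = ps − 31, where ps is the price sellers receive.
On the curves, pb = 310/3 - (1/6)q and ps = 11.25 + 1.25q; the wedge ps − pb = 31 gives 11.25 + 1.25q − (310/3 - (1/6)q) = 31, so q' = 1477/17.
Then pb = 310/3 − (1/6)·(1477/17) = 3021/34 and ps = 11.25 + 1.25·(1477/17) = 4075/34.
The subsidy expands output by 1477/17 − 65 = 372/17 past the efficient level; on those units the gap between marginal cost and willingness to pay runs from 0 up to 31.
DWL = ½ × 31 × 372/17 = 5766/17.

Deadweight loss = 5766/17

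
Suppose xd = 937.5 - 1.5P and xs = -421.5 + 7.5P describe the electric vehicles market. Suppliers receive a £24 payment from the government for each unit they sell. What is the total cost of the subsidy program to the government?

Pre-subsidy: 937.5 - 1.5P = -421.5 + 7.5P gives P* = 151, x* = 711.
With the subsidy, sellers receive Ps = Pb + 24 for each unit, where Pb is the price buyers pay.
Supply in terms of Pb becomes xs = -421.5 + 7.5(Pb + 24) = -241.5 + 7.5Pb. Setting this equal to demand: 937.5 - 1.5Pb = -241.5 + 7.5Pb, so Pb = 131.
Sellers receive Ps = 131 + 24 = 155; x' = 937.5 − 1.5·131 = 741.
Government outlay = subsidy × quantity = 24 × 741 = 17784.

Government cost = £17784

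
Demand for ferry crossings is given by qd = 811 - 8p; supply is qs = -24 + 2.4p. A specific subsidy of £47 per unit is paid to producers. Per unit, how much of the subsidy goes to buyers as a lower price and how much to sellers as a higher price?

Pre-subsidy: 811 - 8p = -24 + 2.4p gives p* = 4175/52, q* = 2193/13.
With the subsidy, sellers receive ps = pb + 47 for each unit, where pb is the price buyers pay.
Supply in terms of pb becomes qs = -24 + 2.4(pb + 47) = 88.8 + 2.4pb. Setting this equal to demand: 811 - 8pb = 88.8 + 2.4pb, so pb = 3611/52.
Sellers receive ps = 3611/52 + 47 = 6055/52; q' = 811 − 8·(3611/52) = 3321/13.
Buyers' price falls by p* − pb = 4175/52 − 3611/52 = 141/13; sellers' price rises by ps − p* = 6055/52 − 4175/52 = 470/13.

Buyers gain 141/13 per unit; sellers gain 470/13 per unit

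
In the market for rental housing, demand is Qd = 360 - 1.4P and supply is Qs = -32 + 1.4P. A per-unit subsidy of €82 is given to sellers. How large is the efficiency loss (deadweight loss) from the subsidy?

Deadweight loss = €2353.4

Pre-subsidy: 360 - 1.4P = -32 + 1.4P gives P* = 140, Q* = 164.
With the subsidy, sellers receive Ps = Pb + 82 for each unit, where Pb is the price buyers pay.
Supply in terms of Pb becomes Qs = -32 + 1.4(Pb + 82) = 82.8 + 1.4Pb. Setting this equal to demand: 360 - 1.4Pb = 82.8 + 1.4Pb, so Pb = 99.
Sellers receive Ps = 99 + 82 = 181; Q' = 360 − 1.4·99 = 221.4.
The subsidy expands output by 221.4 − 164 = 57.4 past the efficient level; on those units the gap between marginal cost and willingness to pay runs from 0 up to 82.
DWL = ½ × 82 × 57.4 = 2353.4.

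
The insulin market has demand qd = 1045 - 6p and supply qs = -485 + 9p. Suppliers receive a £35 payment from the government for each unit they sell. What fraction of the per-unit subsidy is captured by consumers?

Pre-subsidy: 1045 - 6p = -485 + 9p gives p* = 102, q* = 433.
With the subsidy, sellers receive ps = pb + 35 for each unit, where pb is the price buyers pay.
Supply in terms of pb becomes qs = -485 + 9(pb + 35) = -170 + 9pb. Setting this equal to demand: 1045 - 6pb = -170 + 9pb, so pb = 81.
Sellers receive ps = 81 + 35 = 116; q' = 1045 − 6·81 = 559.
Buyers' price falls by p* − pb = 102 − 81 = 21; sellers' price rises by ps − p* = 116 − 102 = 14.
So consumers capture 21/35 = 0.6 of each unit of subsidy.

Consumer share = 0.6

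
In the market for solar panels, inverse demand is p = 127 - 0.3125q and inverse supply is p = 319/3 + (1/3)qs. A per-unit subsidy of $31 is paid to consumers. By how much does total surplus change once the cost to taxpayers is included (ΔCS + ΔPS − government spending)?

Pre-subsidy: 127 - 0.3125q = 319/3 + (1/3)q gives q* = 32 and p* = 117.
With the rebate, buyers effectively pay pb = ps − 31, where ps is the price sellers receive.
On the curves, pb = 127 - 0.3125q and ps = 319/3 + (1/3)q; the wedge ps − pb = 31 gives 319/3 + (1/3)q − (127 - 0.3125q) = 31, so q' = 80.
Then pb = 127 − 0.3125·80 = 102 and ps = 319/3 + (1/3)·80 = 133.
ΔCS = ½(32 + 80)(117 − 102) = 840; ΔPS = ½(32 + 80)(133 − 117) = 896.
Government spending = 31 × 80 = 2480.
Net change = 840 + 896 − 2480 = -744. The loss equals the DWL triangle ½·31·48.

Net change in total surplus = -$744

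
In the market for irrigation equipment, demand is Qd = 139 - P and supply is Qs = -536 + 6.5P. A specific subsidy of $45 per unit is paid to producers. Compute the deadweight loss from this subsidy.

Pre-subsidy: 139 - P = -536 + 6.5P gives P* = 90, Q* = 49.
With the subsidy, sellers receive Ps = Pb + 45 for each unit, where Pb is the price buyers pay.
Supply in terms of Pb becomes Qs = -536 + 6.5(Pb + 45) = -243.5 + 6.5Pb. Setting this equal to demand: 139 - Pb = -243.5 + 6.5Pb, so Pb = 51.
Sellers receive Ps = 51 + 45 = 96; Q' = 139 − 1·51 = 88.
The subsidy expands output by 88 − 49 = 39 past the efficient level; on those units the gap between marginal cost and willingness to pay runs from 0 up to 45.
DWL = ½ × 45 × 39 = 877.5.

Deadweight loss = $877.5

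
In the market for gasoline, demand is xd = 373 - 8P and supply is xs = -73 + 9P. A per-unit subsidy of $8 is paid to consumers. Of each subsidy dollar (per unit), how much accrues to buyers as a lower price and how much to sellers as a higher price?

Buyers gain 72/17 per unit; sellers gain 64/17 per unit

Pre-subsidy: 373 - 8P = -73 + 9P gives P* = 446/17, x* = 2773/17.
With the rebate, buyers effectively pay Pb = Ps − 8, where Ps is the price sellers receive.
Demand in terms of Ps becomes xd = 373 − 8(Ps − 8) = 437 - 8Ps. Setting this equal to supply: 437 - 8Ps = -73 + 9Ps, so Ps = 30.
Buyers pay Pb = 30 − 8 = 22; x' = -73 + 9·30 = 197.
Buyers' price falls by P* − Pb = 446/17 − 22 = 72/17; sellers' price rises by Ps − P* = 30 − 446/17 = 64/17.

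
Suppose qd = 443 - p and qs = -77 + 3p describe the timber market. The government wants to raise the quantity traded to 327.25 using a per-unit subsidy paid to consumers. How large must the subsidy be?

Required subsidy s = 19 per unit

At q = 327.25, invert demand for the buyer price: pb = (443 − 327.25)/1 = 115.75; invert supply for the seller price: ps = (327.25 − (-77))/3 = 134.75.
The subsidy must fill the gap: s = ps − pb = 134.75 − 115.75 = 19.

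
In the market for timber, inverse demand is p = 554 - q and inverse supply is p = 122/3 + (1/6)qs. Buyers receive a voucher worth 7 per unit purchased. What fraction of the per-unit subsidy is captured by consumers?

Pre-subsidy: 554 - q = 122/3 + (1/6)q gives q* = 440 and p* = 114.
With the rebate, buyers effectively pay pb = ps − 7, where ps is the price sellers receive.
On the curves, pb = 554 - q and ps = 122/3 + (1/6)q; the wedge ps − pb = 7 gives 122/3 + (1/6)q − (554 - q) = 7, so q' = 446.
Then pb = 554 − 1·446 = 108 and ps = 122/3 + (1/6)·446 = 115.
Buyers' price falls by p* − pb = 114 − 108 = 6; sellers' price rises by ps − p* = 115 − 114 = 1.
So consumers capture 6/7 = 6/7 of each unit of subsidy.

Consumer share = 6/7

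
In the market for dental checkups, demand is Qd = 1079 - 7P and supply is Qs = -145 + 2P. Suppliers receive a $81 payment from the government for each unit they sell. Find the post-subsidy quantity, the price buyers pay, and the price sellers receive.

Pre-subsidy: 1079 - 7P = -145 + 2P gives P* = 136, Q* = 127.
With the subsidy, sellers receive Ps = Pb + 81 for each unit, where Pb is the price buyers pay.
Supply in terms of Pb becomes Qs = -145 + 2(Pb + 81) = 17 + 2Pb. Setting this equal to demand: 1079 - 7Pb = 17 + 2Pb, so Pb = 118.
Sellers receive Ps = 118 + 81 = 199; Q' = 1079 − 7·118 = 253.

Q' = 253; buyers pay $118; sellers receive $199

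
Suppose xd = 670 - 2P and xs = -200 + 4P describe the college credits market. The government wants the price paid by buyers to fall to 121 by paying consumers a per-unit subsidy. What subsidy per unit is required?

Required subsidy s = 36 per unit

At a buyer price of 121, quantity demanded is 670 − 2·121 = 428.
Sellers supply 428 only when they receive Ps with -200 + 4·Ps = 428, i.e. Ps = 157.
s = Ps − Pb = 157 − 121 = 36.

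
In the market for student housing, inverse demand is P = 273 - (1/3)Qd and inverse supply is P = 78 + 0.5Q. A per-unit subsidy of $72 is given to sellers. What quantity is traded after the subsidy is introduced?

Pre-subsidy: 273 - (1/3)Q = 78 + 0.5Q gives Q* = 234 and P* = 195.
With the subsidy, sellers receive Ps = Pb + 72 for each unit, where Pb is the price buyers pay.
On the curves, Pb = 273 - (1/3)Q and Ps = 78 + 0.5Q; the wedge Ps − Pb = 72 gives 78 + 0.5Q − (273 - (1/3)Q) = 72, so Q' = 320.4.
Then Pb = 273 − (1/3)·320.4 = 166.2 and Ps = 78 + 0.5·320.4 = 238.2.

Q' = 320.4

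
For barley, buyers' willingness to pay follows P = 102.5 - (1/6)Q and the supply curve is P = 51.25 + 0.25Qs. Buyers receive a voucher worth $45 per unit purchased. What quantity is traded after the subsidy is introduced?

Pre-subsidy: 102.5 - (1/6)Q = 51.25 + 0.25Q gives Q* = 123 and P* = 82.
With the rebate, buyers effectively pay Pb = Ps − 45, where Ps is the price sellers receive.
On the curves, Pb = 102.5 - (1/6)Q and Ps = 51.25 + 0.25Q; the wedge Ps − Pb = 45 gives 51.25 + 0.25Q − (102.5 - (1/6)Q) = 45, so Q' = 231.
Then Pb = 102.5 − (1/6)·231 = 64 and Ps = 51.25 + 0.25·231 = 109.

Q' = 231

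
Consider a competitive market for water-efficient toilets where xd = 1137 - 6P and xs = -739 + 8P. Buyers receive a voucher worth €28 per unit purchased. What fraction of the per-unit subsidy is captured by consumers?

Consumer share = 4/7

Pre-subsidy: 1137 - 6P = -739 + 8P gives P* = 134, x* = 333.
With the rebate, buyers effectively pay Pb = Ps − 28, where Ps is the price sellers receive.
Demand in terms of Ps becomes xd = 1137 − 6(Ps − 28) = 1305 - 6Ps. Setting this equal to supply: 1305 - 6Ps = -739 + 8Ps, so Ps = 146.
Buyers pay Pb = 146 − 28 = 118; x' = -739 + 8·146 = 429.
Buyers' price falls by P* − Pb = 134 − 118 = 16; sellers' price rises by Ps − P* = 146 − 134 = 12.
So consumers capture 16/28 = 4/7 of each unit of subsidy.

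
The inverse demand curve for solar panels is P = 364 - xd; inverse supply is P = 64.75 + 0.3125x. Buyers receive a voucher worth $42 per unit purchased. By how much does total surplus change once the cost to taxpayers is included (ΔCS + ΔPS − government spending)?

Pre-subsidy: 364 - x = 64.75 + 0.3125x gives x* = 228 and P* = 136.
With the rebate, buyers effectively pay Pb = Ps − 42, where Ps is the price sellers receive.
On the curves, Pb = 364 - x and Ps = 64.75 + 0.3125x; the wedge Ps − Pb = 42 gives 64.75 + 0.3125x − (364 - x) = 42, so x' = 260.
Then Pb = 364 − 1·260 = 104 and Ps = 64.75 + 0.3125·260 = 146.
ΔCS = ½(228 + 260)(136 − 104) = 7808; ΔPS = ½(228 + 260)(146 − 136) = 2440.
Government spending = 42 × 260 = 10920.
Net change = 7808 + 2440 − 10920 = -672. The loss equals the DWL triangle ½·42·32.

Net change in total surplus = -$672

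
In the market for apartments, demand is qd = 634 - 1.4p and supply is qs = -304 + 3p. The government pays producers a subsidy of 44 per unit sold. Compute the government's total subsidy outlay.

Government cost = 16612

Pre-subsidy: 634 - 1.4p = -304 + 3p gives p* = 2345/11, q* = 3691/11.
With the subsidy, sellers receive ps = pb + 44 for each unit, where pb is the price buyers pay.
Supply in terms of pb becomes qs = -304 + 3(pb + 44) = -172 + 3pb. Setting this equal to demand: 634 - 1.4pb = -172 + 3pb, so pb = 2015/11.
Sellers receive ps = 2015/11 + 44 = 2499/11; q' = 634 − 1.4·(2015/11) = 4153/11.
Government outlay = subsidy × quantity = 44 × 4153/11 = 16612.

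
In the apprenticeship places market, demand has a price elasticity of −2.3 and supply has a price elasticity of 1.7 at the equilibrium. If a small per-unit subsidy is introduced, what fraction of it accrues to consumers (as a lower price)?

For a small subsidy around the equilibrium, the benefit split depends on the relative slopes, which at a point are proportional to the elasticities.
Buyer share = εs/(εs + |εd|) = 1.7/(1.7 + 2.3) = 0.425; seller share = |εd|/(εs + |εd|) = 0.575.

Consumer share = 0.425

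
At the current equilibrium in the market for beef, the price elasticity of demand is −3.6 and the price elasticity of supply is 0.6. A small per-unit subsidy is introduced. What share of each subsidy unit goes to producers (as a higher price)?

For a small subsidy around the equilibrium, the benefit split depends on the relative slopes, which at a point are proportional to the elasticities.
Buyer share = εs/(εs + |εd|) = 0.6/(0.6 + 3.6) = 1/7; seller share = |εd|/(εs + |εd|) = 6/7.
So producers capture 6/7 of the subsidy.

Producer share = 6/7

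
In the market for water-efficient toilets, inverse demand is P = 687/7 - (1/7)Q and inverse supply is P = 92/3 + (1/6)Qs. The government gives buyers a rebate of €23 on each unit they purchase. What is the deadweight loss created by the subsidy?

Deadweight loss = 11109/13

Pre-subsidy: 687/7 - (1/7)Q = 92/3 + (1/6)Q gives Q* = 218 and P* = 67.
With the rebate, buyers effectively pay Pb = Ps − 23, where Ps is the price sellers receive.
On the curves, Pb = 687/7 - (1/7)Q and Ps = 92/3 + (1/6)Q; the wedge Ps − Pb = 23 gives 92/3 + (1/6)Q − (687/7 - (1/7)Q) = 23, so Q' = 3800/13.
Then Pb = 687/7 − (1/7)·(3800/13) = 733/13 and Ps = 92/3 + (1/6)·(3800/13) = 1032/13.
The subsidy expands output by 3800/13 − 218 = 966/13 past the efficient level; on those units the gap between marginal cost and willingness to pay runs from 0 up to 23.
DWL = ½ × 23 × 966/13 = 11109/13.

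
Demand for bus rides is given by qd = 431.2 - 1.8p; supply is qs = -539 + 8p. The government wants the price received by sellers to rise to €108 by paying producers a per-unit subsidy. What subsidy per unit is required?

Required subsidy s = €49 per unit

At a seller price of 108, quantity supplied is -539 + 8·108 = 325.
Buyers absorb 325 only when they pay pb with 431.2 − 1.8·pb = 325, i.e. pb = 59.
s = ps − pb = 108 − 59 = 49.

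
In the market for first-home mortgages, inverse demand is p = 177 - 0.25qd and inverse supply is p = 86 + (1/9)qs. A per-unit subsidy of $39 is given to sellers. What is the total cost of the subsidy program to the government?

Government cost = $14040

Pre-subsidy: 177 - 0.25q = 86 + (1/9)q gives q* = 252 and p* = 114.
With the subsidy, sellers receive ps = pb + 39 for each unit, where pb is the price buyers pay.
On the curves, pb = 177 - 0.25q and ps = 86 + (1/9)q; the wedge ps − pb = 39 gives 86 + (1/9)q − (177 - 0.25q) = 39, so q' = 360.
Then pb = 177 − 0.25·360 = 87 and ps = 86 + (1/9)·360 = 126.
Government outlay = subsidy × quantity = 39 × 360 = 14040.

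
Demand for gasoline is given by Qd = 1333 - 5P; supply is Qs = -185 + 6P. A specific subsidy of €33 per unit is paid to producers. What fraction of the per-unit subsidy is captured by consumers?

Consumer share = 6/11

Pre-subsidy: 1333 - 5P = -185 + 6P gives P* = 138, Q* = 643.
With the subsidy, sellers receive Ps = Pb + 33 for each unit, where Pb is the price buyers pay.
Supply in terms of Pb becomes Qs = -185 + 6(Pb + 33) = 13 + 6Pb. Setting this equal to demand: 1333 - 5Pb = 13 + 6Pb, so Pb = 120.
Sellers receive Ps = 120 + 33 = 153; Q' = 1333 − 5·120 = 733.
Buyers' price falls by P* − Pb = 138 − 120 = 18; sellers' price rises by Ps − P* = 153 − 138 = 15.
So consumers capture 18/33 = 6/11 of each unit of subsidy.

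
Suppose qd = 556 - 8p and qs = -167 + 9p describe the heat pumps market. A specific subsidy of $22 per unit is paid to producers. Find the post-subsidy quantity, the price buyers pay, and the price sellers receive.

q' = 5252/17; buyers pay 525/17; sellers receive 899/17

Pre-subsidy: 556 - 8p = -167 + 9p gives p* = 723/17, q* = 3668/17.
With the subsidy, sellers receive ps = pb + 22 for each unit, where pb is the price buyers pay.
Supply in terms of pb becomes qs = -167 + 9(pb + 22) = 31 + 9pb. Setting this equal to demand: 556 - 8pb = 31 + 9pb, so pb = 525/17.
Sellers receive ps = 525/17 + 22 = 899/17; q' = 556 − 8·(525/17) = 5252/17.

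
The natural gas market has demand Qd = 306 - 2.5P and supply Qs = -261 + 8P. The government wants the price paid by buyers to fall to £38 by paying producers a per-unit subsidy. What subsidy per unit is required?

Required subsidy s = £21 per unit

At a buyer price of 38, quantity demanded is 306 − 2.5·38 = 211.
Sellers supply 211 only when they receive Ps with -261 + 8·Ps = 211, i.e. Ps = 59.
s = Ps − Pb = 59 − 38 = 21.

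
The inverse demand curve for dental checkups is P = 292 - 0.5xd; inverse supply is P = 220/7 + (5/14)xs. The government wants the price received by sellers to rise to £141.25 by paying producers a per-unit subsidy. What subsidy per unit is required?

At a seller price of 141.25, quantity supplied is -88 + 2.8·141.25 = 307.5.
Buyers absorb 307.5 only when they pay Pb = 292 − 0.5·307.5 = 138.25.
s = Ps − Pb = 141.25 − 138.25 = 3.

Required subsidy s = £3 per unit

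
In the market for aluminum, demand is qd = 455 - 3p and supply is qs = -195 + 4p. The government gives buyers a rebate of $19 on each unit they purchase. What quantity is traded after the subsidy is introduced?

Pre-subsidy: 455 - 3p = -195 + 4p gives p* = 650/7, q* = 1235/7.
With the rebate, buyers effectively pay pb = ps − 19, where ps is the price sellers receive.
Demand in terms of ps becomes qd = 455 − 3(ps − 19) = 512 - 3ps. Setting this equal to supply: 512 - 3ps = -195 + 4ps, so ps = 101.
Buyers pay pb = 101 − 19 = 82; q' = -195 + 4·101 = 209.

q' = 209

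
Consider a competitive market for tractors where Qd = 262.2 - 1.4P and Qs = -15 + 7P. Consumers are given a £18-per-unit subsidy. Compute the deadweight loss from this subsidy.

Deadweight loss = £189

Pre-subsidy: 262.2 - 1.4P = -15 + 7P gives P* = 33, Q* = 216.
With the rebate, buyers effectively pay Pb = Ps − 18, where Ps is the price sellers receive.
Demand in terms of Ps becomes Qd = 262.2 − 1.4(Ps − 18) = 287.4 - 1.4Ps. Setting this equal to supply: 287.4 - 1.4Ps = -15 + 7Ps, so Ps = 36.
Buyers pay Pb = 36 − 18 = 18; Q' = -15 + 7·36 = 237.
The subsidy expands output by 237 − 216 = 21 past the efficient level; on those units the gap between marginal cost and willingness to pay runs from 0 up to 18.
DWL = ½ × 18 × 21 = 189.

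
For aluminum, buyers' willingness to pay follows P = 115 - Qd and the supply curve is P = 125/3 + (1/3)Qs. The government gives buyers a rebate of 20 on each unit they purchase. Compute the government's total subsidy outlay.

Government cost = 1400

Pre-subsidy: 115 - Q = 125/3 + (1/3)Q gives Q* = 55 and P* = 60.
With the rebate, buyers effectively pay Pb = Ps − 20, where Ps is the price sellers receive.
On the curves, Pb = 115 - Q and Ps = 125/3 + (1/3)Q; the wedge Ps − Pb = 20 gives 125/3 + (1/3)Q − (115 - Q) = 20, so Q' = 70.
Then Pb = 115 − 1·70 = 45 and Ps = 125/3 + (1/3)·70 = 65.
Government outlay = subsidy × quantity = 20 × 70 = 1400.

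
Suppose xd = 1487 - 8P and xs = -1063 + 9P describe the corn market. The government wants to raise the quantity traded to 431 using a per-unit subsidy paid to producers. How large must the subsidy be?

Required subsidy s = 34 per unit

At x = 431, invert demand for the buyer price: Pb = (1487 − 431)/8 = 132; invert supply for the seller price: Ps = (431 − (-1063))/9 = 166.
The subsidy must fill the gap: s = Ps − Pb = 166 − 132 = 34.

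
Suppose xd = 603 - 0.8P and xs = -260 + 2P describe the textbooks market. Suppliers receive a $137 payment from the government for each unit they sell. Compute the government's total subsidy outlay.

Pre-subsidy: 603 - 0.8P = -260 + 2P gives P* = 4315/14, x* = 2495/7.
With the subsidy, sellers receive Ps = Pb + 137 for each unit, where Pb is the price buyers pay.
Supply in terms of Pb becomes xs = -260 + 2(Pb + 137) = 14 + 2Pb. Setting this equal to demand: 603 - 0.8Pb = 14 + 2Pb, so Pb = 2945/14.
Sellers receive Ps = 2945/14 + 137 = 4863/14; x' = 603 − 0.8·(2945/14) = 3043/7.
Government outlay = subsidy × quantity = 137 × 3043/7 = 416891/7.

Government cost = 416891/7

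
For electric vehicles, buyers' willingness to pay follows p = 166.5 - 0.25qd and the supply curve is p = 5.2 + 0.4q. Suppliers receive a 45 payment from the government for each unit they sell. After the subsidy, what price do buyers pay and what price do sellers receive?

Buyers pay 1133/13; sellers receive 1718/13

Pre-subsidy: 166.5 - 0.25q = 5.2 + 0.4q gives q* = 3226/13 and p* = 1358/13.
With the subsidy, sellers receive ps = pb + 45 for each unit, where pb is the price buyers pay.
On the curves, pb = 166.5 - 0.25q and ps = 5.2 + 0.4q; the wedge ps − pb = 45 gives 5.2 + 0.4q − (166.5 - 0.25q) = 45, so q' = 4126/13.
Then pb = 166.5 − 0.25·(4126/13) = 1133/13 and ps = 5.2 + 0.4·(4126/13) = 1718/13.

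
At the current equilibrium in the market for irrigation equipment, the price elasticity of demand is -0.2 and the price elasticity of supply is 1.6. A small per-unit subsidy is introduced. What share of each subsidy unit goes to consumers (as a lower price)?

For a small subsidy around the equilibrium, the benefit split depends on the relative slopes, which at a point are proportional to the elasticities.
Buyer share = εs/(εs + |εd|) = 1.6/(1.6 + 0.2) = 8/9; seller share = |εd|/(εs + |εd|) = 1/9.

Consumer share = 8/9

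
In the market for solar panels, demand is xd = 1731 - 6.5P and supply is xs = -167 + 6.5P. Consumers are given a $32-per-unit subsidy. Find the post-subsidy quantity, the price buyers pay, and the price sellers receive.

Pre-subsidy: 1731 - 6.5P = -167 + 6.5P gives P* = 146, x* = 782.
With the rebate, buyers effectively pay Pb = Ps − 32, where Ps is the price sellers receive.
Demand in terms of Ps becomes xd = 1731 − 6.5(Ps − 32) = 1939 - 6.5Ps. Setting this equal to supply: 1939 - 6.5Ps = -167 + 6.5Ps, so Ps = 162.
Buyers pay Pb = 162 − 32 = 130; x' = -167 + 6.5·162 = 886.

x' = 886; buyers pay $130; sellers receive $162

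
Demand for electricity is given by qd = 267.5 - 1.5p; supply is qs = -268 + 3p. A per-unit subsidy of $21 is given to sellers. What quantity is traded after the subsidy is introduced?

Pre-subsidy: 267.5 - 1.5p = -268 + 3p gives p* = 119, q* = 89.
With the subsidy, sellers receive ps = pb + 21 for each unit, where pb is the price buyers pay.
Supply in terms of pb becomes qs = -268 + 3(pb + 21) = -205 + 3pb. Setting this equal to demand: 267.5 - 1.5pb = -205 + 3pb, so pb = 105.
Sellers receive ps = 105 + 21 = 126; q' = 267.5 − 1.5·105 = 110.

q' = 110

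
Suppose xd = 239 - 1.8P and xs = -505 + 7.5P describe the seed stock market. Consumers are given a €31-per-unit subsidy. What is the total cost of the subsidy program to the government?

Pre-subsidy: 239 - 1.8P = -505 + 7.5P gives P* = 80, x* = 95.
With the rebate, buyers effectively pay Pb = Ps − 31, where Ps is the price sellers receive.
Demand in terms of Ps becomes xd = 239 − 1.8(Ps − 31) = 294.8 - 1.8Ps. Setting this equal to supply: 294.8 - 1.8Ps = -505 + 7.5Ps, so Ps = 86.
Buyers pay Pb = 86 − 31 = 55; x' = -505 + 7.5·86 = 140.
Government outlay = subsidy × quantity = 31 × 140 = 4340.

Government cost = €4340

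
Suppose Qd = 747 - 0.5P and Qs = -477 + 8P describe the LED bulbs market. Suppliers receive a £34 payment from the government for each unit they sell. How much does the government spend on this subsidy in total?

Pre-subsidy: 747 - 0.5P = -477 + 8P gives P* = 144, Q* = 675.
With the subsidy, sellers receive Ps = Pb + 34 for each unit, where Pb is the price buyers pay.
Supply in terms of Pb becomes Qs = -477 + 8(Pb + 34) = -205 + 8Pb. Setting this equal to demand: 747 - 0.5Pb = -205 + 8Pb, so Pb = 112.
Sellers receive Ps = 112 + 34 = 146; Q' = 747 − 0.5·112 = 691.
Government outlay = subsidy × quantity = 34 × 691 = 23494.

Government cost = £23494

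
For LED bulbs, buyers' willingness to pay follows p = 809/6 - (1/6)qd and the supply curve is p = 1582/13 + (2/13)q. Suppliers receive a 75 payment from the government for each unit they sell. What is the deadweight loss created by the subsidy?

Deadweight loss = 8775

Pre-subsidy: 809/6 - (1/6)q = 1582/13 + (2/13)q gives q* = 41 and p* = 128.
With the subsidy, sellers receive ps = pb + 75 for each unit, where pb is the price buyers pay.
On the curves, pb = 809/6 - (1/6)q and ps = 1582/13 + (2/13)q; the wedge ps − pb = 75 gives 1582/13 + (2/13)q − (809/6 - (1/6)q) = 75, so q' = 275.
Then pb = 809/6 − (1/6)·275 = 89 and ps = 1582/13 + (2/13)·275 = 164.
The subsidy expands output by 275 − 41 = 234 past the efficient level; on those units the gap between marginal cost and willingness to pay runs from 0 up to 75.
DWL = ½ × 75 × 234 = 8775.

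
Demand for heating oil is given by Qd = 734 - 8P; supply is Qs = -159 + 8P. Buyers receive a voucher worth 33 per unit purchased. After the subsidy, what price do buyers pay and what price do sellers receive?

Buyers pay 39.3125; sellers receive 72.3125

Pre-subsidy: 734 - 8P = -159 + 8P gives P* = 55.8125, Q* = 287.5.
With the rebate, buyers effectively pay Pb = Ps − 33, where Ps is the price sellers receive.
Demand in terms of Ps becomes Qd = 734 − 8(Ps − 33) = 998 - 8Ps. Setting this equal to supply: 998 - 8Ps = -159 + 8Ps, so Ps = 72.3125.
Buyers pay Pb = 72.3125 − 33 = 39.3125; Q' = -159 + 8·72.3125 = 419.5.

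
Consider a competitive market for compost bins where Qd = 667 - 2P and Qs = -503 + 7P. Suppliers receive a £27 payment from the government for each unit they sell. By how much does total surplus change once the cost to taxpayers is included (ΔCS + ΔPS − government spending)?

Pre-subsidy: 667 - 2P = -503 + 7P gives P* = 130, Q* = 407.
With the subsidy, sellers receive Ps = Pb + 27 for each unit, where Pb is the price buyers pay.
Supply in terms of Pb becomes Qs = -503 + 7(Pb + 27) = -314 + 7Pb. Setting this equal to demand: 667 - 2Pb = -314 + 7Pb, so Pb = 109.
Sellers receive Ps = 109 + 27 = 136; Q' = 667 − 2·109 = 449.
ΔCS = ½(407 + 449)(130 − 109) = 8988; ΔPS = ½(407 + 449)(136 − 130) = 2568.
Government spending = 27 × 449 = 12123.
Net change = 8988 + 2568 − 12123 = -567. The loss equals the DWL triangle ½·27·42.

Net change in total surplus = -£567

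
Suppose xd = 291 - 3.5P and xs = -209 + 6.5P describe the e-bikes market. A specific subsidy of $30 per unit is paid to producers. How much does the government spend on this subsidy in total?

Government cost = $5527.5

Pre-subsidy: 291 - 3.5P = -209 + 6.5P gives P* = 50, x* = 116.
With the subsidy, sellers receive Ps = Pb + 30 for each unit, where Pb is the price buyers pay.
Supply in terms of Pb becomes xs = -209 + 6.5(Pb + 30) = -14 + 6.5Pb. Setting this equal to demand: 291 - 3.5Pb = -14 + 6.5Pb, so Pb = 30.5.
Sellers receive Ps = 30.5 + 30 = 60.5; x' = 291 − 3.5·30.5 = 184.25.
Government outlay = subsidy × quantity = 30 × 184.25 = 5527.5.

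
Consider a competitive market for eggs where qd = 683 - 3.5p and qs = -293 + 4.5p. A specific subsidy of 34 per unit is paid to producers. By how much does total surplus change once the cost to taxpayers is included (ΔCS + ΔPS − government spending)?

Net change in total surplus = -1137.9375

Pre-subsidy: 683 - 3.5p = -293 + 4.5p gives p* = 122, q* = 256.
With the subsidy, sellers receive ps = pb + 34 for each unit, where pb is the price buyers pay.
Supply in terms of pb becomes qs = -293 + 4.5(pb + 34) = -140 + 4.5pb. Setting this equal to demand: 683 - 3.5pb = -140 + 4.5pb, so pb = 102.875.
Sellers receive ps = 102.875 + 34 = 136.875; q' = 683 − 3.5·102.875 = 322.9375.
ΔCS = ½(256 + 322.9375)(122 − 102.875) = 5536.08984375; ΔPS = ½(256 + 322.9375)(136.875 − 122) = 4305.84765625.
Government spending = 34 × 322.9375 = 10979.875.
Net change = 5536.08984375 + 4305.84765625 − 10979.875 = -1137.9375. The loss equals the DWL triangle ½·34·66.9375.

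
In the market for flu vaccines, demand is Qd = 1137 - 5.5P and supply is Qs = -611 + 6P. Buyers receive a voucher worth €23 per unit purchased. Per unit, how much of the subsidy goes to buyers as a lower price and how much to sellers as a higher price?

Buyers gain €12 per unit; sellers gain €11 per unit

Pre-subsidy: 1137 - 5.5P = -611 + 6P gives P* = 152, Q* = 301.
With the rebate, buyers effectively pay Pb = Ps − 23, where Ps is the price sellers receive.
Demand in terms of Ps becomes Qd = 1137 − 5.5(Ps − 23) = 1263.5 - 5.5Ps. Setting this equal to supply: 1263.5 - 5.5Ps = -611 + 6Ps, so Ps = 163.
Buyers pay Pb = 163 − 23 = 140; Q' = -611 + 6·163 = 367.
Buyers' price falls by P* − Pb = 152 − 140 = 12; sellers' price rises by Ps − P* = 163 − 152 = 11.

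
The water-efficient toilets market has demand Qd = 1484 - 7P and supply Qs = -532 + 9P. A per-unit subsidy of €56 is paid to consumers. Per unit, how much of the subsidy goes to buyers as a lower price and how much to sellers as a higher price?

Buyers gain €31.5 per unit; sellers gain €24.5 per unit

Pre-subsidy: 1484 - 7P = -532 + 9P gives P* = 126, Q* = 602.
With the rebate, buyers effectively pay Pb = Ps − 56, where Ps is the price sellers receive.
Demand in terms of Ps becomes Qd = 1484 − 7(Ps − 56) = 1876 - 7Ps. Setting this equal to supply: 1876 - 7Ps = -532 + 9Ps, so Ps = 150.5.
Buyers pay Pb = 150.5 − 56 = 94.5; Q' = -532 + 9·150.5 = 822.5.
Buyers' price falls by P* − Pb = 126 − 94.5 = 31.5; sellers' price rises by Ps − P* = 150.5 − 126 = 24.5.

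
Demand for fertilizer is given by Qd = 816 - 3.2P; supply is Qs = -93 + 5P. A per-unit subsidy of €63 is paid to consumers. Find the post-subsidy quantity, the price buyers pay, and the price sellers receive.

Pre-subsidy: 816 - 3.2P = -93 + 5P gives P* = 4545/41, Q* = 18912/41.
With the rebate, buyers effectively pay Pb = Ps − 63, where Ps is the price sellers receive.
Demand in terms of Ps becomes Qd = 816 − 3.2(Ps − 63) = 1017.6 - 3.2Ps. Setting this equal to supply: 1017.6 - 3.2Ps = -93 + 5Ps, so Ps = 5553/41.
Buyers pay Pb = 5553/41 − 63 = 2970/41; Q' = -93 + 5·(5553/41) = 23952/41.

Q' = 23952/41; buyers pay 2970/41; sellers receive 5553/41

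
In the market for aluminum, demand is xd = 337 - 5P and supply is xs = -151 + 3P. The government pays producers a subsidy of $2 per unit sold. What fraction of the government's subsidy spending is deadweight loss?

Pre-subsidy: 337 - 5P = -151 + 3P gives P* = 61, x* = 32.
With the subsidy, sellers receive Ps = Pb + 2 for each unit, where Pb is the price buyers pay.
Supply in terms of Pb becomes xs = -151 + 3(Pb + 2) = -145 + 3Pb. Setting this equal to demand: 337 - 5Pb = -145 + 3Pb, so Pb = 60.25.
Sellers receive Ps = 60.25 + 2 = 62.25; x' = 337 − 5·60.25 = 35.75.
ΔCS = ½(32 + 35.75)(61 − 60.25) = 25.40625; ΔPS = ½(32 + 35.75)(62.25 − 61) = 42.34375.
Government spending = 2 × 35.75 = 71.5.
DWL = ½ × 2 × (35.75 − 32) = 3.75; fraction = 3.75 / 71.5 = 15/286.

DWL / government spending = 15/286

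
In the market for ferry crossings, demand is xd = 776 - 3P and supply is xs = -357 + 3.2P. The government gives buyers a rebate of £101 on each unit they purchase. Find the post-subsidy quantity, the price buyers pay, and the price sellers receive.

Pre-subsidy: 776 - 3P = -357 + 3.2P gives P* = 5665/31, x* = 7061/31.
With the rebate, buyers effectively pay Pb = Ps − 101, where Ps is the price sellers receive.
Demand in terms of Ps becomes xd = 776 − 3(Ps − 101) = 1079 - 3Ps. Setting this equal to supply: 1079 - 3Ps = -357 + 3.2Ps, so Ps = 7180/31.
Buyers pay Pb = 7180/31 − 101 = 4049/31; x' = -357 + 3.2·(7180/31) = 11909/31.

x' = 11909/31; buyers pay 4049/31; sellers receive 7180/31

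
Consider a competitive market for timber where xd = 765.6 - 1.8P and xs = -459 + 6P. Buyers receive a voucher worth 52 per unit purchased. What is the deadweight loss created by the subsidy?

Pre-subsidy: 765.6 - 1.8P = -459 + 6P gives P* = 157, x* = 483.
With the rebate, buyers effectively pay Pb = Ps − 52, where Ps is the price sellers receive.
Demand in terms of Ps becomes xd = 765.6 − 1.8(Ps − 52) = 859.2 - 1.8Ps. Setting this equal to supply: 859.2 - 1.8Ps = -459 + 6Ps, so Ps = 169.
Buyers pay Pb = 169 − 52 = 117; x' = -459 + 6·169 = 555.
The subsidy expands output by 555 − 483 = 72 past the efficient level; on those units the gap between marginal cost and willingness to pay runs from 0 up to 52.
DWL = ½ × 52 × 72 = 1872.

Deadweight loss = 1872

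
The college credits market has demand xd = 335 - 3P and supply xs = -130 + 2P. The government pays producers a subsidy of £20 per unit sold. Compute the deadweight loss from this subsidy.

Pre-subsidy: 335 - 3P = -130 + 2P gives P* = 93, x* = 56.
With the subsidy, sellers receive Ps = Pb + 20 for each unit, where Pb is the price buyers pay.
Supply in terms of Pb becomes xs = -130 + 2(Pb + 20) = -90 + 2Pb. Setting this equal to demand: 335 - 3Pb = -90 + 2Pb, so Pb = 85.
Sellers receive Ps = 85 + 20 = 105; x' = 335 − 3·85 = 80.
The subsidy expands output by 80 − 56 = 24 past the efficient level; on those units the gap between marginal cost and willingness to pay runs from 0 up to 20.
DWL = ½ × 20 × 24 = 240.

Deadweight loss = £240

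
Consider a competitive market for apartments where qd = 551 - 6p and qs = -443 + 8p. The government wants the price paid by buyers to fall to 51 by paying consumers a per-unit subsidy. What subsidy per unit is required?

At a buyer price of 51, quantity demanded is 551 − 6·51 = 245.
Sellers supply 245 only when they receive ps with -443 + 8·ps = 245, i.e. ps = 86.
s = ps − pb = 86 − 51 = 35.

Required subsidy s = 35 per unit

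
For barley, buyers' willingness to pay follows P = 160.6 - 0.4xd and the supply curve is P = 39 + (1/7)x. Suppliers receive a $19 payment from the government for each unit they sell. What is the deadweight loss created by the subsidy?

Deadweight loss = $332.5

Pre-subsidy: 160.6 - 0.4x = 39 + (1/7)x gives x* = 224 and P* = 71.
With the subsidy, sellers receive Ps = Pb + 19 for each unit, where Pb is the price buyers pay.
On the curves, Pb = 160.6 - 0.4x and Ps = 39 + (1/7)x; the wedge Ps − Pb = 19 gives 39 + (1/7)x − (160.6 - 0.4x) = 19, so x' = 259.
Then Pb = 160.6 − 0.4·259 = 57 and Ps = 39 + (1/7)·259 = 76.
The subsidy expands output by 259 − 224 = 35 past the efficient level; on those units the gap between marginal cost and willingness to pay runs from 0 up to 19.
DWL = ½ × 19 × 35 = 332.5.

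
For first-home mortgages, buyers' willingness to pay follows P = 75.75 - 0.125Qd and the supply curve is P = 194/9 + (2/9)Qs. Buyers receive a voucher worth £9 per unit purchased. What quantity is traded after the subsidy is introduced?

Pre-subsidy: 75.75 - 0.125Q = 194/9 + (2/9)Q gives Q* = 156.08 and P* = 56.24.
With the rebate, buyers effectively pay Pb = Ps − 9, where Ps is the price sellers receive.
On the curves, Pb = 75.75 - 0.125Q and Ps = 194/9 + (2/9)Q; the wedge Ps − Pb = 9 gives 194/9 + (2/9)Q − (75.75 - 0.125Q) = 9, so Q' = 182.
Then Pb = 75.75 − 0.125·182 = 53 and Ps = 194/9 + (2/9)·182 = 62.

Q' = 182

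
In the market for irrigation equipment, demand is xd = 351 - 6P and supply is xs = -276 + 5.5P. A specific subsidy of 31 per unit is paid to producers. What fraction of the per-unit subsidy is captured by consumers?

Consumer share = 11/23

Pre-subsidy: 351 - 6P = -276 + 5.5P gives P* = 1254/23, x* = 549/23.
With the subsidy, sellers receive Ps = Pb + 31 for each unit, where Pb is the price buyers pay.
Supply in terms of Pb becomes xs = -276 + 5.5(Pb + 31) = -105.5 + 5.5Pb. Setting this equal to demand: 351 - 6Pb = -105.5 + 5.5Pb, so Pb = 913/23.
Sellers receive Ps = 913/23 + 31 = 1626/23; x' = 351 − 6·(913/23) = 2595/23.
Buyers' price falls by P* − Pb = 1254/23 − 913/23 = 341/23; sellers' price rises by Ps − P* = 1626/23 − 1254/23 = 372/23.
So consumers capture (341/23)/31 = 11/23 of each unit of subsidy.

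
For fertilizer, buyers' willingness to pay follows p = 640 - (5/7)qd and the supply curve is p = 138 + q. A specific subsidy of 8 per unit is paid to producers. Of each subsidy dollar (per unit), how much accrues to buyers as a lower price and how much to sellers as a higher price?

Buyers gain 10/3 per unit; sellers gain 14/3 per unit

Pre-subsidy: 640 - (5/7)q = 138 + q gives q* = 1757/6 and p* = 2585/6.
With the subsidy, sellers receive ps = pb + 8 for each unit, where pb is the price buyers pay.
On the curves, pb = 640 - (5/7)q and ps = 138 + q; the wedge ps − pb = 8 gives 138 + q − (640 - (5/7)q) = 8, so q' = 297.5.
Then pb = 640 − (5/7)·297.5 = 427.5 and ps = 138 + 1·297.5 = 435.5.
Buyers' price falls by p* − pb = 2585/6 − 427.5 = 10/3; sellers' price rises by ps − p* = 435.5 − 2585/6 = 14/3.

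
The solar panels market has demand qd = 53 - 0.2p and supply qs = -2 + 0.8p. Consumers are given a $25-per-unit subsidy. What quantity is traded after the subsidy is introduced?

Pre-subsidy: 53 - 0.2p = -2 + 0.8p gives p* = 55, q* = 42.
With the rebate, buyers effectively pay pb = ps − 25, where ps is the price sellers receive.
Demand in terms of ps becomes qd = 53 − 0.2(ps − 25) = 58 - 0.2ps. Setting this equal to supply: 58 - 0.2ps = -2 + 0.8ps, so ps = 60.
Buyers pay pb = 60 − 25 = 35; q' = -2 + 0.8·60 = 46.

q' = 46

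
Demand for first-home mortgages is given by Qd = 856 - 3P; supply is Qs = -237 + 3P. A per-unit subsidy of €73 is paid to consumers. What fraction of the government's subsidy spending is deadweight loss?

Pre-subsidy: 856 - 3P = -237 + 3P gives P* = 1093/6, Q* = 309.5.
With the rebate, buyers effectively pay Pb = Ps − 73, where Ps is the price sellers receive.
Demand in terms of Ps becomes Qd = 856 − 3(Ps − 73) = 1075 - 3Ps. Setting this equal to supply: 1075 - 3Ps = -237 + 3Ps, so Ps = 656/3.
Buyers pay Pb = 656/3 − 73 = 437/3; Q' = -237 + 3·(656/3) = 419.
ΔCS = ½(309.5 + 419)(1093/6 − 437/3) = 13295.125; ΔPS = ½(309.5 + 419)(656/3 − 1093/6) = 13295.125.
Government spending = 73 × 419 = 30587.
DWL = ½ × 73 × (419 − 309.5) = 3996.75; fraction = 3996.75 / 30587 = 219/1676.

DWL / government spending = 219/1676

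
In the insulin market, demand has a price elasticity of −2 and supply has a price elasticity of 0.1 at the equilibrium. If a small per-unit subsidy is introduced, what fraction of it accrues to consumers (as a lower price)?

For a small subsidy around the equilibrium, the benefit split depends on the relative slopes, which at a point are proportional to the elasticities.
Buyer share = εs/(εs + |εd|) = 0.1/(0.1 + 2) = 1/21; seller share = |εd|/(εs + |εd|) = 20/21.

Consumer share = 1/21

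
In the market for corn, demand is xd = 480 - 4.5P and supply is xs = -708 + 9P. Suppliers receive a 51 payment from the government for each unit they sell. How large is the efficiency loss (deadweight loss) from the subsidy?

Deadweight loss = 3901.5

Pre-subsidy: 480 - 4.5P = -708 + 9P gives P* = 88, x* = 84.
With the subsidy, sellers receive Ps = Pb + 51 for each unit, where Pb is the price buyers pay.
Supply in terms of Pb becomes xs = -708 + 9(Pb + 51) = -249 + 9Pb. Setting this equal to demand: 480 - 4.5Pb = -249 + 9Pb, so Pb = 54.
Sellers receive Ps = 54 + 51 = 105; x' = 480 − 4.5·54 = 237.
The subsidy expands output by 237 − 84 = 153 past the efficient level; on those units the gap between marginal cost and willingness to pay runs from 0 up to 51.
DWL = ½ × 51 × 153 = 3901.5.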